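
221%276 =221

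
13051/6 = 2175 + 1/6 = 2175.17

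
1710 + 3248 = 4958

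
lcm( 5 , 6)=30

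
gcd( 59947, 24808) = 1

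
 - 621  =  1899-2520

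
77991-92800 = -14809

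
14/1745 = 14/1745 = 0.01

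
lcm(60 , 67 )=4020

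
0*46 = 0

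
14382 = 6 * 2397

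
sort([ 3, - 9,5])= [ - 9, 3,5]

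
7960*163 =1297480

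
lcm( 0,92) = 0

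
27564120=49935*552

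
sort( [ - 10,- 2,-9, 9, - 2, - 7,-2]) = [ - 10 , - 9,-7,-2, - 2, - 2, 9 ]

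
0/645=0 = 0.00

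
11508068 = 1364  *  8437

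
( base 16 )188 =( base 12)288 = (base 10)392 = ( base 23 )h1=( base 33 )bt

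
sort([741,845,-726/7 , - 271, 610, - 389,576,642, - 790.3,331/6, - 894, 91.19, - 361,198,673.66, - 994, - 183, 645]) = [-994, - 894, - 790.3  , - 389, - 361 , - 271, - 183,- 726/7 , 331/6, 91.19  ,  198,  576,610, 642, 645,673.66, 741,845]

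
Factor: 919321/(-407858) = -2^( -1 )*11^(-1 )*13^1*18539^ ( -1)*70717^1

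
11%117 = 11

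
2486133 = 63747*39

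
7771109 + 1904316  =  9675425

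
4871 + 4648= 9519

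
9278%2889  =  611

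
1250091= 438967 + 811124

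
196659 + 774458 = 971117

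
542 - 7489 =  - 6947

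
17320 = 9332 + 7988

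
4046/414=9 + 160/207 = 9.77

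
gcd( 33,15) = 3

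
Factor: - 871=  - 13^1*67^1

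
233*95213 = 22184629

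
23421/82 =23421/82 =285.62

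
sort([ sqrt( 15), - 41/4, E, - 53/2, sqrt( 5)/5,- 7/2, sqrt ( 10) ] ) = [ - 53/2, - 41/4,  -  7/2, sqrt( 5)/5, E, sqrt( 10 ) , sqrt(15) ]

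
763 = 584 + 179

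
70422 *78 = 5492916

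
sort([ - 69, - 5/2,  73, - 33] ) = [-69,-33 ,-5/2 , 73]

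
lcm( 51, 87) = 1479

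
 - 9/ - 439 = 9/439  =  0.02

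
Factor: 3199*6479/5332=2^( - 2)*7^1*11^1*19^1*43^(-1 )*457^1 = 668591/172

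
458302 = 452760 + 5542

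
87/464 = 3/16 = 0.19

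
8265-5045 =3220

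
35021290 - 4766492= 30254798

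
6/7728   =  1/1288= 0.00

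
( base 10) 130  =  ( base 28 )4I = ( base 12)AA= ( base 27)4m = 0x82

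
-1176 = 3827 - 5003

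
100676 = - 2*( - 50338 ) 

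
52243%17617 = 17009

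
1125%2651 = 1125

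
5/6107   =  5/6107 = 0.00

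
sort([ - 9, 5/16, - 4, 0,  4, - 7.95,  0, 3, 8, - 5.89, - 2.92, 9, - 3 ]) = [ -9, - 7.95, - 5.89, - 4,  -  3, - 2.92, 0 , 0,5/16 , 3,4, 8 , 9 ]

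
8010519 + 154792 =8165311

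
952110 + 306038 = 1258148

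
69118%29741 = 9636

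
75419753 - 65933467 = 9486286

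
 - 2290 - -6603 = 4313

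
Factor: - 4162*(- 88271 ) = 367383902 = 2^1*103^1*857^1*2081^1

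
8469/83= 8469/83=   102.04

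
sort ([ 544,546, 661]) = [544 , 546 , 661]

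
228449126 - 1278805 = 227170321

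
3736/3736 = 1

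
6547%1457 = 719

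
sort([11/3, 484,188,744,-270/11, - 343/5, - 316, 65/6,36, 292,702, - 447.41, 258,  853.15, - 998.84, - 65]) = [  -  998.84, - 447.41, - 316, - 343/5, - 65, - 270/11,11/3, 65/6,36,188,258,292, 484 , 702,744,  853.15 ] 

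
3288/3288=1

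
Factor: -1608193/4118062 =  - 2^(-1)*13^( - 1 )*149^ ( -1)*241^1*1063^(-1 )*6673^1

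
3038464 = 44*69056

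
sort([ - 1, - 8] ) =[-8,-1]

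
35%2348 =35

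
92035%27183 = 10486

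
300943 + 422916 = 723859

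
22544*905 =20402320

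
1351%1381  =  1351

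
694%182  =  148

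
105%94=11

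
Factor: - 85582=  - 2^1*7^1*6113^1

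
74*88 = 6512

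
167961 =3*55987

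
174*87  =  15138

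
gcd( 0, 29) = 29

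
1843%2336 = 1843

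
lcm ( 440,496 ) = 27280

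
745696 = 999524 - 253828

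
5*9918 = 49590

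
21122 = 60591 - 39469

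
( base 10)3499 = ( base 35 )2TY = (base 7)13126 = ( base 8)6653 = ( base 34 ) 30v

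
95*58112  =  5520640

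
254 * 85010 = 21592540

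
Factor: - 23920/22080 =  - 13/12=- 2^( - 2 )*3^( - 1 )*13^1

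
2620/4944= 655/1236= 0.53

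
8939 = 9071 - 132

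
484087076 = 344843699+139243377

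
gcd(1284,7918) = 214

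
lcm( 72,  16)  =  144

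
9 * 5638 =50742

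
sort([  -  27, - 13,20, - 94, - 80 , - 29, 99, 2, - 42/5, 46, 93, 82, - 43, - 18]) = [-94, - 80, - 43, - 29, - 27, - 18, - 13, - 42/5, 2, 20, 46,82, 93, 99] 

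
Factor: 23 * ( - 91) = -7^1*13^1*23^1 = - 2093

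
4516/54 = 83 + 17/27 = 83.63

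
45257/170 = 45257/170 = 266.22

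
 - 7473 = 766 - 8239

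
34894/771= 34894/771= 45.26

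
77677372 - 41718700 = 35958672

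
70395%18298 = 15501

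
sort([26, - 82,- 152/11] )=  [ - 82, - 152/11,26]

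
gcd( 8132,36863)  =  1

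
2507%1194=119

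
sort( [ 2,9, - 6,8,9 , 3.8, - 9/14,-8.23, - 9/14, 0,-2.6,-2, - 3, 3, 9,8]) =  [ - 8.23, - 6, - 3,- 2.6,-2,-9/14,-9/14, 0, 2,  3,3.8,8,  8,  9, 9 , 9]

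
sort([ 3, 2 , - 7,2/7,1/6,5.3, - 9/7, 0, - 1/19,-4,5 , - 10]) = [- 10 , - 7, - 4,-9/7 , - 1/19 , 0, 1/6,2/7,2, 3,5,  5.3]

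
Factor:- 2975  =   - 5^2*7^1*17^1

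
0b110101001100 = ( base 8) 6514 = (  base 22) 70G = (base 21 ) 7F2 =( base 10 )3404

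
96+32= 128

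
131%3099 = 131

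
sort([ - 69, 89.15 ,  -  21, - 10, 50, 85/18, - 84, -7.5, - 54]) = [ - 84, - 69, -54, - 21, - 10,  -  7.5, 85/18 , 50, 89.15 ]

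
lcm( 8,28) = 56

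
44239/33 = 1340 + 19/33 = 1340.58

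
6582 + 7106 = 13688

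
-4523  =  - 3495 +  - 1028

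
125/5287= 125/5287 = 0.02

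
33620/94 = 357 + 31/47 =357.66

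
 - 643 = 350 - 993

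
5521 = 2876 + 2645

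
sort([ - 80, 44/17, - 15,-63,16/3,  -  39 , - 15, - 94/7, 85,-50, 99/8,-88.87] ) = [ - 88.87,-80, - 63, - 50, - 39,-15,  -  15,-94/7, 44/17,16/3, 99/8,85 ] 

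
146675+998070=1144745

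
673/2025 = 673/2025 = 0.33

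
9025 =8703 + 322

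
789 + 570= 1359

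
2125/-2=-1063 + 1/2= -  1062.50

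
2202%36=6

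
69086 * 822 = 56788692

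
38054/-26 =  - 1464 + 5/13 = - 1463.62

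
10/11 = 10/11  =  0.91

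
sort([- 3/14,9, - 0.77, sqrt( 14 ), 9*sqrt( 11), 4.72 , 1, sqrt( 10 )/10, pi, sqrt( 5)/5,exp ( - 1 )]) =[ - 0.77, - 3/14 , sqrt ( 10 )/10,exp( - 1), sqrt( 5) /5, 1,pi,  sqrt( 14),4.72, 9  ,  9 * sqrt (11)] 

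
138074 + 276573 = 414647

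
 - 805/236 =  - 805/236 = - 3.41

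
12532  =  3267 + 9265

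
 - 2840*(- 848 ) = 2408320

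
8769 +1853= 10622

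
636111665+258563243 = 894674908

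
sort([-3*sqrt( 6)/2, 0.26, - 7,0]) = [ - 7, - 3*sqrt ( 6)/2,  0, 0.26]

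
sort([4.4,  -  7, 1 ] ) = [ - 7,  1,4.4] 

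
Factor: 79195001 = 79195001^1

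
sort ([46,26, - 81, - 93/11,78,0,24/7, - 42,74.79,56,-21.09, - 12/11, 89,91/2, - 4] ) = [-81, - 42,-21.09, - 93/11, - 4,-12/11, 0, 24/7,  26, 91/2,46 , 56, 74.79, 78,89] 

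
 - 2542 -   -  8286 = 5744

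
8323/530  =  15 + 373/530 = 15.70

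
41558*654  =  27178932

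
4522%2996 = 1526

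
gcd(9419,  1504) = 1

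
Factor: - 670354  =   -2^1*571^1*587^1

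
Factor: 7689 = 3^1*11^1*233^1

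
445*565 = 251425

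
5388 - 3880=1508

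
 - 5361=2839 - 8200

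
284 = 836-552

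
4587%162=51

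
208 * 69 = 14352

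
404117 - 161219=242898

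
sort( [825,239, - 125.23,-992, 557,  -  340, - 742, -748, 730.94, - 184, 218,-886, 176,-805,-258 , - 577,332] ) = [ - 992 , - 886, - 805, - 748, - 742, - 577 , - 340, - 258,-184, - 125.23, 176, 218, 239, 332,  557, 730.94, 825]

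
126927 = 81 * 1567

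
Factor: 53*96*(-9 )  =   - 2^5*3^3*53^1 = - 45792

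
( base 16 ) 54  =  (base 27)33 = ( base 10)84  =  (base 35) 2e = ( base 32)2K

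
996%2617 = 996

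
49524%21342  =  6840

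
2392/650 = 3 + 17/25 = 3.68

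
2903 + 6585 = 9488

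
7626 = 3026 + 4600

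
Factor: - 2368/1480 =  - 2^3 * 5^( - 1 ) =- 8/5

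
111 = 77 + 34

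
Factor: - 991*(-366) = 362706 = 2^1*3^1 * 61^1*991^1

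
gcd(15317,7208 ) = 901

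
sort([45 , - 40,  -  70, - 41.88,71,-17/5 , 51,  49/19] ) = [ - 70, - 41.88, - 40, - 17/5 , 49/19,45, 51, 71]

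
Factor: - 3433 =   -  3433^1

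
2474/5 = 494 + 4/5 = 494.80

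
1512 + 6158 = 7670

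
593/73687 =593/73687= 0.01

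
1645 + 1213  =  2858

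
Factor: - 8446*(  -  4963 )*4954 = 207659285092 = 2^2*7^1*41^1*103^1 * 709^1*2477^1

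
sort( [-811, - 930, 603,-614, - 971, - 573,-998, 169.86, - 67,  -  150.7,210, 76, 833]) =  [ - 998, - 971,-930,-811, - 614,-573,-150.7,-67, 76  ,  169.86, 210, 603,  833]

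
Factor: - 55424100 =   -  2^2*3^1*5^2 * 239^1 * 773^1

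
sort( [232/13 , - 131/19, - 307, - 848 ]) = [ - 848,-307  ,-131/19,232/13 ] 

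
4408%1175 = 883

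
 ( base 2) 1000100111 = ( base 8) 1047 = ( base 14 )2b5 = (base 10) 551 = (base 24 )mn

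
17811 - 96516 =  - 78705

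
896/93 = 896/93= 9.63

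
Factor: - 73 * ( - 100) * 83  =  605900 = 2^2 * 5^2 *73^1 * 83^1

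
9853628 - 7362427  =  2491201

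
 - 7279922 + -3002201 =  - 10282123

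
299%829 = 299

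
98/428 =49/214 = 0.23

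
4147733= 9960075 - 5812342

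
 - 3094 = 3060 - 6154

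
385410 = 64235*6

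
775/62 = 25/2 = 12.50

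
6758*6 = 40548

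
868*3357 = 2913876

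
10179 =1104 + 9075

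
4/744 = 1/186  =  0.01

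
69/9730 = 69/9730 =0.01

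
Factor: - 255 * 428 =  - 109140 =- 2^2*3^1 * 5^1*17^1*107^1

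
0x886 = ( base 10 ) 2182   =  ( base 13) cbb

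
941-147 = 794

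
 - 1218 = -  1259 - - 41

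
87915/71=87915/71 = 1238.24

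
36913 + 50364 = 87277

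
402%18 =6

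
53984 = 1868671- 1814687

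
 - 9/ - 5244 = 3/1748=0.00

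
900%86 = 40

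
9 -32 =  - 23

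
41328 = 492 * 84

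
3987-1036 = 2951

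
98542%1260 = 262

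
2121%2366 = 2121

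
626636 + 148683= 775319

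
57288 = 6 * 9548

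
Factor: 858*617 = 2^1*3^1*11^1*13^1*617^1 = 529386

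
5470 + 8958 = 14428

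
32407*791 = 25633937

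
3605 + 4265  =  7870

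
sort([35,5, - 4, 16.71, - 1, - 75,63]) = [ - 75,-4, -1, 5, 16.71,35, 63]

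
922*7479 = 6895638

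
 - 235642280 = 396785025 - 632427305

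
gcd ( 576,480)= 96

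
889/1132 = 889/1132 = 0.79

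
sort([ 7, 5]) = [5,7]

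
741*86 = 63726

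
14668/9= 1629 + 7/9 =1629.78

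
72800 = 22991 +49809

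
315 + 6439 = 6754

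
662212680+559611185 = 1221823865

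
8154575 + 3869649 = 12024224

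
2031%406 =1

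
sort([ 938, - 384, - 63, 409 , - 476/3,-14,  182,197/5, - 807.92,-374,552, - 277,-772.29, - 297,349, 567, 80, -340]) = [ - 807.92, - 772.29, - 384, - 374, - 340, - 297, -277, - 476/3,-63,  -  14, 197/5,80, 182,349,409,552, 567,938 ] 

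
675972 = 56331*12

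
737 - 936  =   - 199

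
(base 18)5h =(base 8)153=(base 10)107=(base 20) 57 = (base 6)255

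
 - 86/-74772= 43/37386 = 0.00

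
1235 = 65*19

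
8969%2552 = 1313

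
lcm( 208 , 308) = 16016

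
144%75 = 69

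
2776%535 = 101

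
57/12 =19/4 = 4.75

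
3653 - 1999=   1654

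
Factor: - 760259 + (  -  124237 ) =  - 884496 = - 2^4 * 3^1*18427^1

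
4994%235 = 59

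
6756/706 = 9 + 201/353 = 9.57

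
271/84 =3  +  19/84 = 3.23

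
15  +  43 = 58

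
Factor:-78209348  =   - 2^2*7^1 * 2793191^1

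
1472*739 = 1087808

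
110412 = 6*18402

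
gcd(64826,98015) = 1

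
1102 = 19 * 58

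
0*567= 0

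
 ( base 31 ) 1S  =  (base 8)73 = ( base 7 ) 113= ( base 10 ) 59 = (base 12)4b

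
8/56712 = 1/7089 = 0.00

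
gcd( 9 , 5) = 1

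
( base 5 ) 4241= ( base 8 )1073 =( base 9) 704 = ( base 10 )571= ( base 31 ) ID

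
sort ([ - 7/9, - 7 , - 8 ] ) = [ - 8,-7,-7/9 ] 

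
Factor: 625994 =2^1*29^1*43^1 * 251^1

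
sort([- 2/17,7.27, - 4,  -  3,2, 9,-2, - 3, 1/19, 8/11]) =[  -  4,  -  3, - 3, - 2,  -  2/17,1/19,8/11,2,7.27,9 ] 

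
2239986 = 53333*42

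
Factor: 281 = 281^1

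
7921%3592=737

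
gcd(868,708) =4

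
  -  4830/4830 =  - 1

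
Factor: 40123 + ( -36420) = 3703= 7^1 * 23^2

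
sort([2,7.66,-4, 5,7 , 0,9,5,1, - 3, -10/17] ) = [-4,-3,-10/17,0,  1,  2,5 , 5,7,7.66,9 ]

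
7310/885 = 1462/177 = 8.26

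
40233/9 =4470+1/3  =  4470.33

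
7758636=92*84333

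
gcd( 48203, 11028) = 1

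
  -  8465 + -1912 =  - 10377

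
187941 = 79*2379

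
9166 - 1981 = 7185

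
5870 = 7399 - 1529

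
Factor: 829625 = 5^3*6637^1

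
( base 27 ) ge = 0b110111110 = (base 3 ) 121112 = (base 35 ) CQ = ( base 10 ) 446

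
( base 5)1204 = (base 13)10A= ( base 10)179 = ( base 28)6B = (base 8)263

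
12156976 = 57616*211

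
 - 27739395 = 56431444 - 84170839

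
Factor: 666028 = 2^2*11^1*15137^1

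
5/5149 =5/5149 = 0.00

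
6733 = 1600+5133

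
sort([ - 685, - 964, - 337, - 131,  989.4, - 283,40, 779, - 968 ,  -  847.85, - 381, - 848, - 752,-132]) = [ - 968,-964, - 848,-847.85,- 752, - 685,  -  381, - 337, - 283, - 132,  -  131, 40,779, 989.4]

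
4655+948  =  5603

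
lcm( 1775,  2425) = 172175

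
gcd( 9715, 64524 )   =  1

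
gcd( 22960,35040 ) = 80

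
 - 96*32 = -3072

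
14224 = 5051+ 9173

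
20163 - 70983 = - 50820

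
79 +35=114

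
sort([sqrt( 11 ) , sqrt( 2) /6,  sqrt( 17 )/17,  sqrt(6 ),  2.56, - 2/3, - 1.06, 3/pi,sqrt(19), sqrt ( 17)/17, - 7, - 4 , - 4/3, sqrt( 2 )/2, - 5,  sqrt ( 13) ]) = [ - 7, - 5, - 4, - 4/3, - 1.06,-2/3,sqrt( 2 ) /6, sqrt( 17 )/17,sqrt(17)/17, sqrt ( 2) /2,3/pi, sqrt( 6),2.56,sqrt ( 11 ),  sqrt( 13),sqrt( 19 ) ]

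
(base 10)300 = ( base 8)454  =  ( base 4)10230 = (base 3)102010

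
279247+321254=600501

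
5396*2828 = 15259888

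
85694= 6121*14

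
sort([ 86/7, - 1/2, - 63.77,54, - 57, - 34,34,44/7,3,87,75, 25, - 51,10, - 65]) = [-65,- 63.77, - 57, - 51,  -  34,  -  1/2,3,  44/7 , 10 , 86/7,  25,34,54,75, 87]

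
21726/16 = 1357+7/8 = 1357.88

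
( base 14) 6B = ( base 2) 1011111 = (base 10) 95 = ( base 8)137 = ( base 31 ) 32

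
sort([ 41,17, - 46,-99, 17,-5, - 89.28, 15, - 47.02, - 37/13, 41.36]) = [ -99, - 89.28,-47.02, - 46,-5,-37/13,15, 17,17, 41,41.36]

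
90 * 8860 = 797400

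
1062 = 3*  354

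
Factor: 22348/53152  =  37/88 =2^( - 3) * 11^(  -  1)*37^1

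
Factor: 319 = 11^1*29^1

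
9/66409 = 9/66409 = 0.00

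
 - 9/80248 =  - 1+ 80239/80248 = - 0.00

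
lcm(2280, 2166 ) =43320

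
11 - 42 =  - 31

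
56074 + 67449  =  123523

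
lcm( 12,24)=24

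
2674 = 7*382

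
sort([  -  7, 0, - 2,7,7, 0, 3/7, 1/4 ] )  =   [ - 7, - 2 , 0, 0, 1/4,  3/7, 7, 7] 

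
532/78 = 266/39 = 6.82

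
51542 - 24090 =27452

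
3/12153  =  1/4051 = 0.00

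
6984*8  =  55872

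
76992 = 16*4812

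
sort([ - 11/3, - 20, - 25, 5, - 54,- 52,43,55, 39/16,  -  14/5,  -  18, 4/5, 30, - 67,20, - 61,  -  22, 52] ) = [ - 67, - 61,-54, - 52,-25,  -  22, - 20, - 18, - 11/3,- 14/5,4/5,39/16, 5,20, 30,43,52,55]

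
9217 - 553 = 8664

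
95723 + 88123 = 183846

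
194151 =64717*3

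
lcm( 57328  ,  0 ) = 0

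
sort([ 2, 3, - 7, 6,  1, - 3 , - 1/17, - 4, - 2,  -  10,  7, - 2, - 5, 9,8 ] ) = [ - 10, - 7,- 5 , - 4 , - 3, - 2, - 2, - 1/17,1, 2,3,6, 7,8,9]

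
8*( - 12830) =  - 102640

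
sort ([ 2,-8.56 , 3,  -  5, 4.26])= [  -  8.56,  -  5,2,3 , 4.26 ]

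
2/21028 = 1/10514 = 0.00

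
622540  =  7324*85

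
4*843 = 3372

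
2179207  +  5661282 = 7840489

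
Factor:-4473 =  - 3^2 * 7^1 *71^1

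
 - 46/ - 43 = 1+3/43 = 1.07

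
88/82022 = 44/41011 = 0.00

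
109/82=1+27/82 =1.33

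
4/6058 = 2/3029 = 0.00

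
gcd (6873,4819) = 79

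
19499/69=19499/69 = 282.59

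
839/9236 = 839/9236 = 0.09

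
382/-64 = -191/32 = -5.97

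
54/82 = 27/41 = 0.66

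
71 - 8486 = -8415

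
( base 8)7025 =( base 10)3605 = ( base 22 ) 79j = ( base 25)5j5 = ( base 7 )13340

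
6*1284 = 7704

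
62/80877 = 62/80877 = 0.00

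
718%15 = 13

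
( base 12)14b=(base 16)cb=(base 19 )ad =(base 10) 203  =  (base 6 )535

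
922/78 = 461/39 = 11.82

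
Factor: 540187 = 540187^1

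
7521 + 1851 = 9372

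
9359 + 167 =9526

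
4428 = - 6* ( - 738 ) 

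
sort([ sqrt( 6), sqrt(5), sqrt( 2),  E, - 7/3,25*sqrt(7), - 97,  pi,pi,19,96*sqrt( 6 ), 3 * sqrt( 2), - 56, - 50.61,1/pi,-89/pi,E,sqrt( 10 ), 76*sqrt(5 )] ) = [ - 97,  -  56, - 50.61, - 89/pi, - 7/3,1/pi,sqrt(2 ) , sqrt(5), sqrt( 6),  E, E, pi , pi,sqrt( 10), 3 * sqrt(2 ), 19,25 * sqrt( 7), 76*sqrt(5), 96*sqrt(6) ] 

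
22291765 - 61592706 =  - 39300941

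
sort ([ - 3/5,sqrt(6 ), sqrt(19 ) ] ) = [ - 3/5, sqrt(6),sqrt (19) ] 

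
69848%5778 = 512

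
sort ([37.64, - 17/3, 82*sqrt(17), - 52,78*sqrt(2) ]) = [ - 52, - 17/3,37.64, 78*sqrt( 2),82*sqrt (17)]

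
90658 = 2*45329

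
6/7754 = 3/3877 = 0.00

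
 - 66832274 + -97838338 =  - 164670612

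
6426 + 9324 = 15750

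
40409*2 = 80818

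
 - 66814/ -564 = 33407/282 = 118.46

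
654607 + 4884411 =5539018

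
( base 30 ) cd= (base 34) ax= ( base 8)565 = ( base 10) 373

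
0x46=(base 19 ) 3D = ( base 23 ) 31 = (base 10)70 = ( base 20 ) 3a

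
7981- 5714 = 2267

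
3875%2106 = 1769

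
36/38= 18/19 = 0.95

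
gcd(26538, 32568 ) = 6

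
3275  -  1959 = 1316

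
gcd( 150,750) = 150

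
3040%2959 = 81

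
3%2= 1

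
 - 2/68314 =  - 1 + 34156/34157 = -  0.00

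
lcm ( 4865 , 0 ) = 0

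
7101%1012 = 17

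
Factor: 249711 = 3^1*7^1*11^1 * 23^1*47^1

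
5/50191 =5/50191 = 0.00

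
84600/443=84600/443= 190.97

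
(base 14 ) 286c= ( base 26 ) af2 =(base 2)1101111110000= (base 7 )26565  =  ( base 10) 7152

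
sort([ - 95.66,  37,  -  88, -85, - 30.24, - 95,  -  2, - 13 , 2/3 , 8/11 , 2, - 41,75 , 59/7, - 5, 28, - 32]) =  [-95.66, - 95, - 88,-85, - 41 , - 32,-30.24, - 13 , - 5, -2, 2/3, 8/11, 2,59/7, 28,37,75] 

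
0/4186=0  =  0.00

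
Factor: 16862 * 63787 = 1075576394= 2^1*227^1*281^1*8431^1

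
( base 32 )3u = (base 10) 126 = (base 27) 4i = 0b1111110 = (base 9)150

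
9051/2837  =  3 + 540/2837= 3.19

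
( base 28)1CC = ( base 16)46c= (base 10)1132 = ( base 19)32B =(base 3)1112221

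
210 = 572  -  362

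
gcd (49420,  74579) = 1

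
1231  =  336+895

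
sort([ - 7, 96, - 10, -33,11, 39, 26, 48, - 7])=[ - 33, - 10, - 7,  -  7,  11, 26, 39,48, 96 ] 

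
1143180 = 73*15660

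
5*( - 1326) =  - 6630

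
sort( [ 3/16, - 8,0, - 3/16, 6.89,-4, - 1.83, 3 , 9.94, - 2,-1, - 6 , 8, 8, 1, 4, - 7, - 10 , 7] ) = [ - 10,  -  8, - 7, - 6, - 4 , - 2 , - 1.83, - 1, - 3/16 , 0,  3/16,1,3,4,6.89,  7,8,8 , 9.94] 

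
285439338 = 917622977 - 632183639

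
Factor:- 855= -3^2 * 5^1 * 19^1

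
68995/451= 152 + 443/451=152.98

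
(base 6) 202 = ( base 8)112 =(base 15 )4e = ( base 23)35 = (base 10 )74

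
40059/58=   690+39/58 = 690.67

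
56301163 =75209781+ - 18908618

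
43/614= 43/614 = 0.07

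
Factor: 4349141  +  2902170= 7251311^1 = 7251311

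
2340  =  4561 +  - 2221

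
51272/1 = 51272 = 51272.00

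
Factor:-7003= - 47^1 * 149^1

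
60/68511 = 20/22837 = 0.00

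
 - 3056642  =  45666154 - 48722796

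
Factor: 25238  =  2^1*12619^1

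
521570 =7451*70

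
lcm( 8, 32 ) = 32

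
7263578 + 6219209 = 13482787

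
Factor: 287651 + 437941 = 2^3*3^1*7^2*617^1 = 725592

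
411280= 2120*194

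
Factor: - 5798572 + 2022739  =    -  3775833 = -3^2 *419537^1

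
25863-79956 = -54093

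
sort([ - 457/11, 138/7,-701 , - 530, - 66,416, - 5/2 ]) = [-701, - 530 , - 66, - 457/11, - 5/2, 138/7,416 ]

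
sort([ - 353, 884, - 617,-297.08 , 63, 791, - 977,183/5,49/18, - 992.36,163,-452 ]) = [  -  992.36,  -  977, - 617, - 452 , -353,- 297.08,49/18,183/5,63, 163,791,884]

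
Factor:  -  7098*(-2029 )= 2^1*3^1*7^1*13^2*2029^1 = 14401842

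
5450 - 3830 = 1620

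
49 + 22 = 71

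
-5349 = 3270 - 8619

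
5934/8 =2967/4 = 741.75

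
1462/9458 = 731/4729 = 0.15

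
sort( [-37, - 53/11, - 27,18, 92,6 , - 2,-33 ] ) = [ - 37, - 33, - 27, - 53/11, - 2, 6,18,92 ]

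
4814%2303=208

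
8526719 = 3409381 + 5117338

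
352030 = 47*7490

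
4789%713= 511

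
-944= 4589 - 5533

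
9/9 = 1 = 1.00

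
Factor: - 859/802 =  - 2^(  -  1 )  *401^( - 1)*859^1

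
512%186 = 140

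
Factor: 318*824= 2^4*3^1*53^1*103^1= 262032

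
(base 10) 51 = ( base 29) 1m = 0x33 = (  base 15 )36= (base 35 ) 1G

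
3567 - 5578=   -  2011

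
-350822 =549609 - 900431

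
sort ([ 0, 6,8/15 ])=[0,8/15,6 ]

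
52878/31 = 52878/31 = 1705.74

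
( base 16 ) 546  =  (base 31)1CH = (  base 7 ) 3636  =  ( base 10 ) 1350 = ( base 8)2506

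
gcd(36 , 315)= 9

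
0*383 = 0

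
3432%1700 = 32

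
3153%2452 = 701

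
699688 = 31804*22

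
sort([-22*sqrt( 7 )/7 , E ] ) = [  -  22*sqrt( 7)/7 , E ]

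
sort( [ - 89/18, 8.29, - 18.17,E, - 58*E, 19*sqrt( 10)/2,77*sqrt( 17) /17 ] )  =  [-58 * E, - 18.17,-89/18,E, 8.29,77 * sqrt(17)/17, 19*sqrt (10)/2 ]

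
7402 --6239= 13641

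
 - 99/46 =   -  3  +  39/46 = - 2.15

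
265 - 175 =90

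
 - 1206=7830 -9036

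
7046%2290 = 176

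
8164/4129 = 8164/4129 = 1.98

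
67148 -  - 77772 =144920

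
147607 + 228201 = 375808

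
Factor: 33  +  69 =2^1*3^1 * 17^1 = 102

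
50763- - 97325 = 148088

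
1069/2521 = 1069/2521 = 0.42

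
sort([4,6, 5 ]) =[ 4,5,  6 ]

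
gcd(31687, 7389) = 1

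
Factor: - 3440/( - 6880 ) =2^ ( - 1) = 1/2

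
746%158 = 114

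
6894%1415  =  1234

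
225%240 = 225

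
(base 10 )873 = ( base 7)2355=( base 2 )1101101001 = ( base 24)1C9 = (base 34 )PN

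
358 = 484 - 126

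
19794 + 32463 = 52257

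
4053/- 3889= -4053/3889 =-1.04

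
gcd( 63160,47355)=5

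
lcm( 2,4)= 4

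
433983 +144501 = 578484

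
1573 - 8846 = -7273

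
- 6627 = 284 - 6911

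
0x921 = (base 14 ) BCD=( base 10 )2337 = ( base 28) 2RD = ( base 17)818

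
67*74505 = 4991835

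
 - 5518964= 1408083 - 6927047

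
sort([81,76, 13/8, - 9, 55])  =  [-9,13/8 , 55 , 76,81 ]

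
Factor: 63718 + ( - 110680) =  - 46962 = - 2^1*3^2 * 2609^1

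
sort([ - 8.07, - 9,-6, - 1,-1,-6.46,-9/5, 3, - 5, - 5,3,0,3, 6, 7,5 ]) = [ - 9,-8.07, - 6.46, - 6,-5 ,-5,-9/5, - 1, - 1,0,3,3,3,5,6, 7] 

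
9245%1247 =516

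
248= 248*1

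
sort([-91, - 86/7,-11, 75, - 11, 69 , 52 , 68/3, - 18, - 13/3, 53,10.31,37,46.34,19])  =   [ - 91, - 18,-86/7,  -  11, - 11, - 13/3, 10.31 , 19, 68/3, 37, 46.34, 52, 53, 69, 75]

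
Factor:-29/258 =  - 2^(-1) * 3^( - 1) * 29^1 * 43^ ( - 1 ) 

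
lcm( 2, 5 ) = 10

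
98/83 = 1 +15/83= 1.18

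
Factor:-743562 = - 2^1*3^2 * 101^1*409^1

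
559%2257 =559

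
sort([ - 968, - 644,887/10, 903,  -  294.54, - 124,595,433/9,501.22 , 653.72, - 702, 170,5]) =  [ - 968,  -  702, - 644, - 294.54, - 124, 5,433/9 , 887/10, 170, 501.22,595,  653.72,903] 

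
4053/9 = 1351/3 = 450.33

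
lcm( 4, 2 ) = 4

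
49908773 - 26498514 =23410259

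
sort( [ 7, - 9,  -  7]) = [ - 9,-7,  7]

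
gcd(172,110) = 2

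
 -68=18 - 86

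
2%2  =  0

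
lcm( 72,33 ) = 792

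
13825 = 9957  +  3868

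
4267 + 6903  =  11170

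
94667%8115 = 5402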